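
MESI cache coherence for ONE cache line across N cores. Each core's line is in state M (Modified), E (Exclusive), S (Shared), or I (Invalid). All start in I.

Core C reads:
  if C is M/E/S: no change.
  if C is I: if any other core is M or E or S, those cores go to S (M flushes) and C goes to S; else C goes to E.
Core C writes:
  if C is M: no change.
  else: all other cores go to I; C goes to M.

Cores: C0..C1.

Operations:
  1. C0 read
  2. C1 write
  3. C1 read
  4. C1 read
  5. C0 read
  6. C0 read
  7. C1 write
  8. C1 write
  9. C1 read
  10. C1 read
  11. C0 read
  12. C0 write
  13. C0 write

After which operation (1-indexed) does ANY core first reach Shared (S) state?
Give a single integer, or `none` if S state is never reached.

Op 1: C0 read [C0 read from I: no other sharers -> C0=E (exclusive)] -> [E,I]
Op 2: C1 write [C1 write: invalidate ['C0=E'] -> C1=M] -> [I,M]
Op 3: C1 read [C1 read: already in M, no change] -> [I,M]
Op 4: C1 read [C1 read: already in M, no change] -> [I,M]
Op 5: C0 read [C0 read from I: others=['C1=M'] -> C0=S, others downsized to S] -> [S,S]
  -> First S state at op 5; remaining ops need not be traced.

Answer: 5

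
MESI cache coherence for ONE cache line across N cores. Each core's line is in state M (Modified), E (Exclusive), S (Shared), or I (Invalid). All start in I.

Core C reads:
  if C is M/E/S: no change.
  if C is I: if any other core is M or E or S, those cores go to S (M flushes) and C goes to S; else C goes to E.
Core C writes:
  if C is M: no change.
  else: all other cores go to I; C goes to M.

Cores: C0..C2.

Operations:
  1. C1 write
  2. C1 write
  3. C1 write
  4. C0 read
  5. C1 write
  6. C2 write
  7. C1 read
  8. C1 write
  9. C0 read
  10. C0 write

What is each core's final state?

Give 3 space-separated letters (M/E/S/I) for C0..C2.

Answer: M I I

Derivation:
Op 1: C1 write [C1 write: invalidate none -> C1=M] -> [I,M,I]
Op 2: C1 write [C1 write: already M (modified), no change] -> [I,M,I]
Op 3: C1 write [C1 write: already M (modified), no change] -> [I,M,I]
Op 4: C0 read [C0 read from I: others=['C1=M'] -> C0=S, others downsized to S] -> [S,S,I]
Op 5: C1 write [C1 write: invalidate ['C0=S'] -> C1=M] -> [I,M,I]
Op 6: C2 write [C2 write: invalidate ['C1=M'] -> C2=M] -> [I,I,M]
Op 7: C1 read [C1 read from I: others=['C2=M'] -> C1=S, others downsized to S] -> [I,S,S]
Op 8: C1 write [C1 write: invalidate ['C2=S'] -> C1=M] -> [I,M,I]
Op 9: C0 read [C0 read from I: others=['C1=M'] -> C0=S, others downsized to S] -> [S,S,I]
Op 10: C0 write [C0 write: invalidate ['C1=S'] -> C0=M] -> [M,I,I]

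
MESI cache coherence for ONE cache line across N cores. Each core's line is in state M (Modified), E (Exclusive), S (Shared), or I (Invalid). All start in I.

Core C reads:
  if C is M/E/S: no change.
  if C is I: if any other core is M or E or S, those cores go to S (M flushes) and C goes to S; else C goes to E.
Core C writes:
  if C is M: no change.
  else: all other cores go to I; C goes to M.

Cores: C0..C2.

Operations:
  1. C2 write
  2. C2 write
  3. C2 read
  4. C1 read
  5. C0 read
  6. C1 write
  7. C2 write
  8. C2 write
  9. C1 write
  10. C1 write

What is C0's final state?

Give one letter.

Op 1: C2 write [C2 write: invalidate none -> C2=M] -> [I,I,M]
Op 2: C2 write [C2 write: already M (modified), no change] -> [I,I,M]
Op 3: C2 read [C2 read: already in M, no change] -> [I,I,M]
Op 4: C1 read [C1 read from I: others=['C2=M'] -> C1=S, others downsized to S] -> [I,S,S]
Op 5: C0 read [C0 read from I: others=['C1=S', 'C2=S'] -> C0=S, others downsized to S] -> [S,S,S]
Op 6: C1 write [C1 write: invalidate ['C0=S', 'C2=S'] -> C1=M] -> [I,M,I]
Op 7: C2 write [C2 write: invalidate ['C1=M'] -> C2=M] -> [I,I,M]
Op 8: C2 write [C2 write: already M (modified), no change] -> [I,I,M]
Op 9: C1 write [C1 write: invalidate ['C2=M'] -> C1=M] -> [I,M,I]
Op 10: C1 write [C1 write: already M (modified), no change] -> [I,M,I]

Answer: I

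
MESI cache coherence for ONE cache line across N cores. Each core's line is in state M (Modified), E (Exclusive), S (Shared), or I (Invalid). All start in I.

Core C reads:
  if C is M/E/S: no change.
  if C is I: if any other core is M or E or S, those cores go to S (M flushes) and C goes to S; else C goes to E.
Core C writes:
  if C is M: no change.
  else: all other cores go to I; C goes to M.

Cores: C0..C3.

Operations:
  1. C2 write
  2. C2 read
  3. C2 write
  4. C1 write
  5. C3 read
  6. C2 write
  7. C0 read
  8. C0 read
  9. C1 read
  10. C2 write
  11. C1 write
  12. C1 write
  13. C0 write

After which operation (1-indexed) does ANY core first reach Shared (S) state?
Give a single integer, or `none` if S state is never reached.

Op 1: C2 write [C2 write: invalidate none -> C2=M] -> [I,I,M,I]
Op 2: C2 read [C2 read: already in M, no change] -> [I,I,M,I]
Op 3: C2 write [C2 write: already M (modified), no change] -> [I,I,M,I]
Op 4: C1 write [C1 write: invalidate ['C2=M'] -> C1=M] -> [I,M,I,I]
Op 5: C3 read [C3 read from I: others=['C1=M'] -> C3=S, others downsized to S] -> [I,S,I,S]
  -> First S state at op 5; remaining ops need not be traced.

Answer: 5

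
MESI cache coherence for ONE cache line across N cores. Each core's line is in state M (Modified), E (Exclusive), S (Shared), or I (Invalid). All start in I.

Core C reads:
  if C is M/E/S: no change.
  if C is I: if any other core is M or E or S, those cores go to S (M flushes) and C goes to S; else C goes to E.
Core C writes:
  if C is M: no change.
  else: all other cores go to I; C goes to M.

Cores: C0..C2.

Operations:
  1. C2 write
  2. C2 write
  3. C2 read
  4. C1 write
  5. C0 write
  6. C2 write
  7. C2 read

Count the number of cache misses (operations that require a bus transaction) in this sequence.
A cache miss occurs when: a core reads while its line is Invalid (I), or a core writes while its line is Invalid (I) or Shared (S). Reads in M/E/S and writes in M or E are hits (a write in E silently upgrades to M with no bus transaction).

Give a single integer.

Op 1: C2 write [C2 write: invalidate none -> C2=M] -> [I,I,M] [MISS #1: write from I]
Op 2: C2 write [C2 write: already M (modified), no change] -> [I,I,M] [hit: write from M]
Op 3: C2 read [C2 read: already in M, no change] -> [I,I,M] [hit: read from M]
Op 4: C1 write [C1 write: invalidate ['C2=M'] -> C1=M] -> [I,M,I] [MISS #2: write from I]
Op 5: C0 write [C0 write: invalidate ['C1=M'] -> C0=M] -> [M,I,I] [MISS #3: write from I]
Op 6: C2 write [C2 write: invalidate ['C0=M'] -> C2=M] -> [I,I,M] [MISS #4: write from I]
Op 7: C2 read [C2 read: already in M, no change] -> [I,I,M] [hit: read from M]

Answer: 4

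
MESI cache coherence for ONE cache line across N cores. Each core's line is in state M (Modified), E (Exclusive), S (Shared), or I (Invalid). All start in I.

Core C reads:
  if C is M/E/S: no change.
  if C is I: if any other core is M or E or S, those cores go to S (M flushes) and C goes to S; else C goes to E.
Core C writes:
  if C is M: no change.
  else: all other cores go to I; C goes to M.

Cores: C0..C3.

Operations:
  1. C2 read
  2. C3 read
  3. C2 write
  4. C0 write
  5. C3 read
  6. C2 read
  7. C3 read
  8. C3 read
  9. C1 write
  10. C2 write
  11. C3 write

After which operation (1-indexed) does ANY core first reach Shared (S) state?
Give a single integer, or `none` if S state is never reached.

Op 1: C2 read [C2 read from I: no other sharers -> C2=E (exclusive)] -> [I,I,E,I]
Op 2: C3 read [C3 read from I: others=['C2=E'] -> C3=S, others downsized to S] -> [I,I,S,S]
  -> First S state at op 2; remaining ops need not be traced.

Answer: 2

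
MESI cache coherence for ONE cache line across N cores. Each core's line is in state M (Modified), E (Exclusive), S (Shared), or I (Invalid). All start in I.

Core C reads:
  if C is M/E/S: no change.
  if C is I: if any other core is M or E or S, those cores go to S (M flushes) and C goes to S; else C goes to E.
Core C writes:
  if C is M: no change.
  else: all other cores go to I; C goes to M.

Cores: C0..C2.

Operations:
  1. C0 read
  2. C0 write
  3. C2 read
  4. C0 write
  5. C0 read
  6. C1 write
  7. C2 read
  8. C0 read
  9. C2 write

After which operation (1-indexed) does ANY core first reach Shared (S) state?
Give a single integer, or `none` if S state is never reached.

Answer: 3

Derivation:
Op 1: C0 read [C0 read from I: no other sharers -> C0=E (exclusive)] -> [E,I,I]
Op 2: C0 write [C0 write: invalidate none -> C0=M] -> [M,I,I]
Op 3: C2 read [C2 read from I: others=['C0=M'] -> C2=S, others downsized to S] -> [S,I,S]
  -> First S state at op 3; remaining ops need not be traced.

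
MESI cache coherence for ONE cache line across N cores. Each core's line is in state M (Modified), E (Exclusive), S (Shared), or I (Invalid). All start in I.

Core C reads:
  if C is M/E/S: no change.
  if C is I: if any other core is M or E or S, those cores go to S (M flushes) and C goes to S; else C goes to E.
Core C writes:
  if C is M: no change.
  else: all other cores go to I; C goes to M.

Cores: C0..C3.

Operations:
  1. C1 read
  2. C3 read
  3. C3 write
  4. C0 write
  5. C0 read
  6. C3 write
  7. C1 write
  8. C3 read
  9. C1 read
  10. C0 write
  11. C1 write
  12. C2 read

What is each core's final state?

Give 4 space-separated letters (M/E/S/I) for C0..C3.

Op 1: C1 read [C1 read from I: no other sharers -> C1=E (exclusive)] -> [I,E,I,I]
Op 2: C3 read [C3 read from I: others=['C1=E'] -> C3=S, others downsized to S] -> [I,S,I,S]
Op 3: C3 write [C3 write: invalidate ['C1=S'] -> C3=M] -> [I,I,I,M]
Op 4: C0 write [C0 write: invalidate ['C3=M'] -> C0=M] -> [M,I,I,I]
Op 5: C0 read [C0 read: already in M, no change] -> [M,I,I,I]
Op 6: C3 write [C3 write: invalidate ['C0=M'] -> C3=M] -> [I,I,I,M]
Op 7: C1 write [C1 write: invalidate ['C3=M'] -> C1=M] -> [I,M,I,I]
Op 8: C3 read [C3 read from I: others=['C1=M'] -> C3=S, others downsized to S] -> [I,S,I,S]
Op 9: C1 read [C1 read: already in S, no change] -> [I,S,I,S]
Op 10: C0 write [C0 write: invalidate ['C1=S', 'C3=S'] -> C0=M] -> [M,I,I,I]
Op 11: C1 write [C1 write: invalidate ['C0=M'] -> C1=M] -> [I,M,I,I]
Op 12: C2 read [C2 read from I: others=['C1=M'] -> C2=S, others downsized to S] -> [I,S,S,I]

Answer: I S S I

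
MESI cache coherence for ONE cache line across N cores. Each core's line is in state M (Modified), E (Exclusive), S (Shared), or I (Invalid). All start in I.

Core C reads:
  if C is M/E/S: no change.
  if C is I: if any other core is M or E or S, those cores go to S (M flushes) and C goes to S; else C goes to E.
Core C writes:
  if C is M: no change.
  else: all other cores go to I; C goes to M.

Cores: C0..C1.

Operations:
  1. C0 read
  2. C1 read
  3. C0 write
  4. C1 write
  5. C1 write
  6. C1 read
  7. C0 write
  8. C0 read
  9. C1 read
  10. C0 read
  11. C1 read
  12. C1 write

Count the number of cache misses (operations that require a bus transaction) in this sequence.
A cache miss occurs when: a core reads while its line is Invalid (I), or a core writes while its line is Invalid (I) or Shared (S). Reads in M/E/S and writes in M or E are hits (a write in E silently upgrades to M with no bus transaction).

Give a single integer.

Answer: 7

Derivation:
Op 1: C0 read [C0 read from I: no other sharers -> C0=E (exclusive)] -> [E,I] [MISS #1: read from I]
Op 2: C1 read [C1 read from I: others=['C0=E'] -> C1=S, others downsized to S] -> [S,S] [MISS #2: read from I]
Op 3: C0 write [C0 write: invalidate ['C1=S'] -> C0=M] -> [M,I] [MISS #3: write from S]
Op 4: C1 write [C1 write: invalidate ['C0=M'] -> C1=M] -> [I,M] [MISS #4: write from I]
Op 5: C1 write [C1 write: already M (modified), no change] -> [I,M] [hit: write from M]
Op 6: C1 read [C1 read: already in M, no change] -> [I,M] [hit: read from M]
Op 7: C0 write [C0 write: invalidate ['C1=M'] -> C0=M] -> [M,I] [MISS #5: write from I]
Op 8: C0 read [C0 read: already in M, no change] -> [M,I] [hit: read from M]
Op 9: C1 read [C1 read from I: others=['C0=M'] -> C1=S, others downsized to S] -> [S,S] [MISS #6: read from I]
Op 10: C0 read [C0 read: already in S, no change] -> [S,S] [hit: read from S]
Op 11: C1 read [C1 read: already in S, no change] -> [S,S] [hit: read from S]
Op 12: C1 write [C1 write: invalidate ['C0=S'] -> C1=M] -> [I,M] [MISS #7: write from S]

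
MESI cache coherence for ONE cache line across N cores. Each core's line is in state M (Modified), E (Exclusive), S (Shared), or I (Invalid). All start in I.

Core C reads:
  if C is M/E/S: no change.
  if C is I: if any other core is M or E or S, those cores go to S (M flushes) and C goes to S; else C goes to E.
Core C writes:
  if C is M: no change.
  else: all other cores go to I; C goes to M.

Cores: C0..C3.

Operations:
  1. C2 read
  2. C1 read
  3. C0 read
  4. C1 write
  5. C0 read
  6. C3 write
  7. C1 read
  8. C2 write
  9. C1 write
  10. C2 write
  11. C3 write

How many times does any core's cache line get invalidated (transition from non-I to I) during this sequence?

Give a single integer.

Answer: 9

Derivation:
Op 1: C2 read [C2 read from I: no other sharers -> C2=E (exclusive)] -> [I,I,E,I] (invalidations this op: 0; running total: 0)
Op 2: C1 read [C1 read from I: others=['C2=E'] -> C1=S, others downsized to S] -> [I,S,S,I] (invalidations this op: 0; running total: 0)
Op 3: C0 read [C0 read from I: others=['C1=S', 'C2=S'] -> C0=S, others downsized to S] -> [S,S,S,I] (invalidations this op: 0; running total: 0)
Op 4: C1 write [C1 write: invalidate ['C0=S', 'C2=S'] -> C1=M] -> [I,M,I,I] (invalidations this op: 2; running total: 2)
Op 5: C0 read [C0 read from I: others=['C1=M'] -> C0=S, others downsized to S] -> [S,S,I,I] (invalidations this op: 0; running total: 2)
Op 6: C3 write [C3 write: invalidate ['C0=S', 'C1=S'] -> C3=M] -> [I,I,I,M] (invalidations this op: 2; running total: 4)
Op 7: C1 read [C1 read from I: others=['C3=M'] -> C1=S, others downsized to S] -> [I,S,I,S] (invalidations this op: 0; running total: 4)
Op 8: C2 write [C2 write: invalidate ['C1=S', 'C3=S'] -> C2=M] -> [I,I,M,I] (invalidations this op: 2; running total: 6)
Op 9: C1 write [C1 write: invalidate ['C2=M'] -> C1=M] -> [I,M,I,I] (invalidations this op: 1; running total: 7)
Op 10: C2 write [C2 write: invalidate ['C1=M'] -> C2=M] -> [I,I,M,I] (invalidations this op: 1; running total: 8)
Op 11: C3 write [C3 write: invalidate ['C2=M'] -> C3=M] -> [I,I,I,M] (invalidations this op: 1; running total: 9)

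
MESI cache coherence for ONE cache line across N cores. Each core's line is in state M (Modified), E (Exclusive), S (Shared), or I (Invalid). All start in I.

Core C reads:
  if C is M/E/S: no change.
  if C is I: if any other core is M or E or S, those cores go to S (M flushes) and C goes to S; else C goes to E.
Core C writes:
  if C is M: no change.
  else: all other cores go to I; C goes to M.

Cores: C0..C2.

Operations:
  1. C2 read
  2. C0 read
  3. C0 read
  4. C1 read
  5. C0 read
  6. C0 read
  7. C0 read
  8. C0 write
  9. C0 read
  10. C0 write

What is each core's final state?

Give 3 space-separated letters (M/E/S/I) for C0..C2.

Answer: M I I

Derivation:
Op 1: C2 read [C2 read from I: no other sharers -> C2=E (exclusive)] -> [I,I,E]
Op 2: C0 read [C0 read from I: others=['C2=E'] -> C0=S, others downsized to S] -> [S,I,S]
Op 3: C0 read [C0 read: already in S, no change] -> [S,I,S]
Op 4: C1 read [C1 read from I: others=['C0=S', 'C2=S'] -> C1=S, others downsized to S] -> [S,S,S]
Op 5: C0 read [C0 read: already in S, no change] -> [S,S,S]
Op 6: C0 read [C0 read: already in S, no change] -> [S,S,S]
Op 7: C0 read [C0 read: already in S, no change] -> [S,S,S]
Op 8: C0 write [C0 write: invalidate ['C1=S', 'C2=S'] -> C0=M] -> [M,I,I]
Op 9: C0 read [C0 read: already in M, no change] -> [M,I,I]
Op 10: C0 write [C0 write: already M (modified), no change] -> [M,I,I]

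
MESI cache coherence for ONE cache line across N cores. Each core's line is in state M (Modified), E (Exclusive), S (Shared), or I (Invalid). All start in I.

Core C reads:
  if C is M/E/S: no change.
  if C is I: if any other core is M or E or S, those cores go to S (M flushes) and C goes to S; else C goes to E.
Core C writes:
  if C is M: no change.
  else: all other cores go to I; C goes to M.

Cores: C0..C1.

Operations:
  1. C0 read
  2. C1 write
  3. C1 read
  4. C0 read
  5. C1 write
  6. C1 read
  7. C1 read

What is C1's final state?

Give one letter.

Op 1: C0 read [C0 read from I: no other sharers -> C0=E (exclusive)] -> [E,I]
Op 2: C1 write [C1 write: invalidate ['C0=E'] -> C1=M] -> [I,M]
Op 3: C1 read [C1 read: already in M, no change] -> [I,M]
Op 4: C0 read [C0 read from I: others=['C1=M'] -> C0=S, others downsized to S] -> [S,S]
Op 5: C1 write [C1 write: invalidate ['C0=S'] -> C1=M] -> [I,M]
Op 6: C1 read [C1 read: already in M, no change] -> [I,M]
Op 7: C1 read [C1 read: already in M, no change] -> [I,M]

Answer: M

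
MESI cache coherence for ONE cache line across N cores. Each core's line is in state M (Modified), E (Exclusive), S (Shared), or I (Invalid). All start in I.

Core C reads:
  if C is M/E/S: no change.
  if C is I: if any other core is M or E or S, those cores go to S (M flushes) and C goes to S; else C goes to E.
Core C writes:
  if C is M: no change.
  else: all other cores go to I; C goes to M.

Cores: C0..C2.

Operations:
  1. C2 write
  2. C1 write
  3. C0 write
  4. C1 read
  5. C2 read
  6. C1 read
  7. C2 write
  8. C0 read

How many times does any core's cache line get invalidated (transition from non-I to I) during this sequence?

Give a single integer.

Answer: 4

Derivation:
Op 1: C2 write [C2 write: invalidate none -> C2=M] -> [I,I,M] (invalidations this op: 0; running total: 0)
Op 2: C1 write [C1 write: invalidate ['C2=M'] -> C1=M] -> [I,M,I] (invalidations this op: 1; running total: 1)
Op 3: C0 write [C0 write: invalidate ['C1=M'] -> C0=M] -> [M,I,I] (invalidations this op: 1; running total: 2)
Op 4: C1 read [C1 read from I: others=['C0=M'] -> C1=S, others downsized to S] -> [S,S,I] (invalidations this op: 0; running total: 2)
Op 5: C2 read [C2 read from I: others=['C0=S', 'C1=S'] -> C2=S, others downsized to S] -> [S,S,S] (invalidations this op: 0; running total: 2)
Op 6: C1 read [C1 read: already in S, no change] -> [S,S,S] (invalidations this op: 0; running total: 2)
Op 7: C2 write [C2 write: invalidate ['C0=S', 'C1=S'] -> C2=M] -> [I,I,M] (invalidations this op: 2; running total: 4)
Op 8: C0 read [C0 read from I: others=['C2=M'] -> C0=S, others downsized to S] -> [S,I,S] (invalidations this op: 0; running total: 4)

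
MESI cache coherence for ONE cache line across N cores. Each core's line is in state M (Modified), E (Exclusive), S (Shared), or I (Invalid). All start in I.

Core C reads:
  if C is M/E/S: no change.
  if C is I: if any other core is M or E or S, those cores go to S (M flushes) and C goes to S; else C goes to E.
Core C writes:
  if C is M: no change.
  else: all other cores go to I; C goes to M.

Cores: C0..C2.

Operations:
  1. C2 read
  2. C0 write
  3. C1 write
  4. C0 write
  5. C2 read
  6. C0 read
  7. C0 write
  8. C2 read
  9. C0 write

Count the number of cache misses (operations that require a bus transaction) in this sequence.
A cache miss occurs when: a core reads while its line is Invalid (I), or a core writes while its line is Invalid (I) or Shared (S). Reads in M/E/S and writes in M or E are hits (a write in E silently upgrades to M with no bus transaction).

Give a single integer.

Answer: 8

Derivation:
Op 1: C2 read [C2 read from I: no other sharers -> C2=E (exclusive)] -> [I,I,E] [MISS #1: read from I]
Op 2: C0 write [C0 write: invalidate ['C2=E'] -> C0=M] -> [M,I,I] [MISS #2: write from I]
Op 3: C1 write [C1 write: invalidate ['C0=M'] -> C1=M] -> [I,M,I] [MISS #3: write from I]
Op 4: C0 write [C0 write: invalidate ['C1=M'] -> C0=M] -> [M,I,I] [MISS #4: write from I]
Op 5: C2 read [C2 read from I: others=['C0=M'] -> C2=S, others downsized to S] -> [S,I,S] [MISS #5: read from I]
Op 6: C0 read [C0 read: already in S, no change] -> [S,I,S] [hit: read from S]
Op 7: C0 write [C0 write: invalidate ['C2=S'] -> C0=M] -> [M,I,I] [MISS #6: write from S]
Op 8: C2 read [C2 read from I: others=['C0=M'] -> C2=S, others downsized to S] -> [S,I,S] [MISS #7: read from I]
Op 9: C0 write [C0 write: invalidate ['C2=S'] -> C0=M] -> [M,I,I] [MISS #8: write from S]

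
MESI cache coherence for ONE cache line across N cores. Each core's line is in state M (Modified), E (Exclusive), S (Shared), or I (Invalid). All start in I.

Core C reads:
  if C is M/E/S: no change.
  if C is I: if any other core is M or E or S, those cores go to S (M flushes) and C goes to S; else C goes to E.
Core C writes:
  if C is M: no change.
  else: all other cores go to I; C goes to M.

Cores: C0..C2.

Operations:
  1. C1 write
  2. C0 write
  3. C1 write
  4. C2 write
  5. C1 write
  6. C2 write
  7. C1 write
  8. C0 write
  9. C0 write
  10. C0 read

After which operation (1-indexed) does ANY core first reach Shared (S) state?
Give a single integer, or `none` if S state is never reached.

Op 1: C1 write [C1 write: invalidate none -> C1=M] -> [I,M,I]
Op 2: C0 write [C0 write: invalidate ['C1=M'] -> C0=M] -> [M,I,I]
Op 3: C1 write [C1 write: invalidate ['C0=M'] -> C1=M] -> [I,M,I]
Op 4: C2 write [C2 write: invalidate ['C1=M'] -> C2=M] -> [I,I,M]
Op 5: C1 write [C1 write: invalidate ['C2=M'] -> C1=M] -> [I,M,I]
Op 6: C2 write [C2 write: invalidate ['C1=M'] -> C2=M] -> [I,I,M]
Op 7: C1 write [C1 write: invalidate ['C2=M'] -> C1=M] -> [I,M,I]
Op 8: C0 write [C0 write: invalidate ['C1=M'] -> C0=M] -> [M,I,I]
Op 9: C0 write [C0 write: already M (modified), no change] -> [M,I,I]
Op 10: C0 read [C0 read: already in M, no change] -> [M,I,I]
S state never reached in this sequence.

Answer: none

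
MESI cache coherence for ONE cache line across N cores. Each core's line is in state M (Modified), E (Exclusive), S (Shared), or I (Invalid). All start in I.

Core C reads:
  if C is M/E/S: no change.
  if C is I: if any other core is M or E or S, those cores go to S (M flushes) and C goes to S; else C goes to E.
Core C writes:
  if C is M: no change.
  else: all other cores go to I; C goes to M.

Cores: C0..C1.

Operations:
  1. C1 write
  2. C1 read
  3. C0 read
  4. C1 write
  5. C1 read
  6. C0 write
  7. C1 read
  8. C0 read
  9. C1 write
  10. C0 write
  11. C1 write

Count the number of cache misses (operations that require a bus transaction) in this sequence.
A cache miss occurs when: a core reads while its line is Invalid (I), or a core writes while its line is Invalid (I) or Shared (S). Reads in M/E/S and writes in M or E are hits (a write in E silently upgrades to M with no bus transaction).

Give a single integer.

Answer: 8

Derivation:
Op 1: C1 write [C1 write: invalidate none -> C1=M] -> [I,M] [MISS #1: write from I]
Op 2: C1 read [C1 read: already in M, no change] -> [I,M] [hit: read from M]
Op 3: C0 read [C0 read from I: others=['C1=M'] -> C0=S, others downsized to S] -> [S,S] [MISS #2: read from I]
Op 4: C1 write [C1 write: invalidate ['C0=S'] -> C1=M] -> [I,M] [MISS #3: write from S]
Op 5: C1 read [C1 read: already in M, no change] -> [I,M] [hit: read from M]
Op 6: C0 write [C0 write: invalidate ['C1=M'] -> C0=M] -> [M,I] [MISS #4: write from I]
Op 7: C1 read [C1 read from I: others=['C0=M'] -> C1=S, others downsized to S] -> [S,S] [MISS #5: read from I]
Op 8: C0 read [C0 read: already in S, no change] -> [S,S] [hit: read from S]
Op 9: C1 write [C1 write: invalidate ['C0=S'] -> C1=M] -> [I,M] [MISS #6: write from S]
Op 10: C0 write [C0 write: invalidate ['C1=M'] -> C0=M] -> [M,I] [MISS #7: write from I]
Op 11: C1 write [C1 write: invalidate ['C0=M'] -> C1=M] -> [I,M] [MISS #8: write from I]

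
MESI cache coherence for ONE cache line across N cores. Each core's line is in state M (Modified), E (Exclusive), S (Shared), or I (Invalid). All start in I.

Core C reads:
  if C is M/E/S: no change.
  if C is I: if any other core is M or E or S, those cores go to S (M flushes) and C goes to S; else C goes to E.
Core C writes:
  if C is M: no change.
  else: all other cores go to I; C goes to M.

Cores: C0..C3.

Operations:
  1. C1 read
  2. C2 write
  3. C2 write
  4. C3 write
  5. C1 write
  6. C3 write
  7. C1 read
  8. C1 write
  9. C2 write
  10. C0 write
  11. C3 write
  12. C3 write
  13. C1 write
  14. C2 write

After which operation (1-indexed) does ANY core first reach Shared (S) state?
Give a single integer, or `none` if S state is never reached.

Op 1: C1 read [C1 read from I: no other sharers -> C1=E (exclusive)] -> [I,E,I,I]
Op 2: C2 write [C2 write: invalidate ['C1=E'] -> C2=M] -> [I,I,M,I]
Op 3: C2 write [C2 write: already M (modified), no change] -> [I,I,M,I]
Op 4: C3 write [C3 write: invalidate ['C2=M'] -> C3=M] -> [I,I,I,M]
Op 5: C1 write [C1 write: invalidate ['C3=M'] -> C1=M] -> [I,M,I,I]
Op 6: C3 write [C3 write: invalidate ['C1=M'] -> C3=M] -> [I,I,I,M]
Op 7: C1 read [C1 read from I: others=['C3=M'] -> C1=S, others downsized to S] -> [I,S,I,S]
  -> First S state at op 7; remaining ops need not be traced.

Answer: 7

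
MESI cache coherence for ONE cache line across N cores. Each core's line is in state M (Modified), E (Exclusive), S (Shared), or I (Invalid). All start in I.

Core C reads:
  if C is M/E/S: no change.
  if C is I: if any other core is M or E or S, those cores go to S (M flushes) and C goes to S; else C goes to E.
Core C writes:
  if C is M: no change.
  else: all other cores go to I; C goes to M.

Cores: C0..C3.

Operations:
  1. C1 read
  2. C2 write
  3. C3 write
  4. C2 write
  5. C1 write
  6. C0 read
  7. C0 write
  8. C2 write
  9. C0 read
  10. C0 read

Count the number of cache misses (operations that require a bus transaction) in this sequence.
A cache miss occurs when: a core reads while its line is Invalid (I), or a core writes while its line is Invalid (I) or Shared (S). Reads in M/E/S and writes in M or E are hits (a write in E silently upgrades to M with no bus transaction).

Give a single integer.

Op 1: C1 read [C1 read from I: no other sharers -> C1=E (exclusive)] -> [I,E,I,I] [MISS #1: read from I]
Op 2: C2 write [C2 write: invalidate ['C1=E'] -> C2=M] -> [I,I,M,I] [MISS #2: write from I]
Op 3: C3 write [C3 write: invalidate ['C2=M'] -> C3=M] -> [I,I,I,M] [MISS #3: write from I]
Op 4: C2 write [C2 write: invalidate ['C3=M'] -> C2=M] -> [I,I,M,I] [MISS #4: write from I]
Op 5: C1 write [C1 write: invalidate ['C2=M'] -> C1=M] -> [I,M,I,I] [MISS #5: write from I]
Op 6: C0 read [C0 read from I: others=['C1=M'] -> C0=S, others downsized to S] -> [S,S,I,I] [MISS #6: read from I]
Op 7: C0 write [C0 write: invalidate ['C1=S'] -> C0=M] -> [M,I,I,I] [MISS #7: write from S]
Op 8: C2 write [C2 write: invalidate ['C0=M'] -> C2=M] -> [I,I,M,I] [MISS #8: write from I]
Op 9: C0 read [C0 read from I: others=['C2=M'] -> C0=S, others downsized to S] -> [S,I,S,I] [MISS #9: read from I]
Op 10: C0 read [C0 read: already in S, no change] -> [S,I,S,I] [hit: read from S]

Answer: 9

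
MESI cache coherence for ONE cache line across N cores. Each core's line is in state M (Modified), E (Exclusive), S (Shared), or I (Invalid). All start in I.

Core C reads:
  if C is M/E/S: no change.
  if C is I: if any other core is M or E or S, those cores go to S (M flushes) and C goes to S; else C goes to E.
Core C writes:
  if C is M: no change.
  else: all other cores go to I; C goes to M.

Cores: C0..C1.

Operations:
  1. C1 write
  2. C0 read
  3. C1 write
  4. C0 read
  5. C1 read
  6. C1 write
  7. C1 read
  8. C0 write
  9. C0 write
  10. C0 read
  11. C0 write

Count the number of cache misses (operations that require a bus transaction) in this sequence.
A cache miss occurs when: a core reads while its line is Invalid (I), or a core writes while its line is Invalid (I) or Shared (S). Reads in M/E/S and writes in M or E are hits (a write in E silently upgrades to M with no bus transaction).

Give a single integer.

Answer: 6

Derivation:
Op 1: C1 write [C1 write: invalidate none -> C1=M] -> [I,M] [MISS #1: write from I]
Op 2: C0 read [C0 read from I: others=['C1=M'] -> C0=S, others downsized to S] -> [S,S] [MISS #2: read from I]
Op 3: C1 write [C1 write: invalidate ['C0=S'] -> C1=M] -> [I,M] [MISS #3: write from S]
Op 4: C0 read [C0 read from I: others=['C1=M'] -> C0=S, others downsized to S] -> [S,S] [MISS #4: read from I]
Op 5: C1 read [C1 read: already in S, no change] -> [S,S] [hit: read from S]
Op 6: C1 write [C1 write: invalidate ['C0=S'] -> C1=M] -> [I,M] [MISS #5: write from S]
Op 7: C1 read [C1 read: already in M, no change] -> [I,M] [hit: read from M]
Op 8: C0 write [C0 write: invalidate ['C1=M'] -> C0=M] -> [M,I] [MISS #6: write from I]
Op 9: C0 write [C0 write: already M (modified), no change] -> [M,I] [hit: write from M]
Op 10: C0 read [C0 read: already in M, no change] -> [M,I] [hit: read from M]
Op 11: C0 write [C0 write: already M (modified), no change] -> [M,I] [hit: write from M]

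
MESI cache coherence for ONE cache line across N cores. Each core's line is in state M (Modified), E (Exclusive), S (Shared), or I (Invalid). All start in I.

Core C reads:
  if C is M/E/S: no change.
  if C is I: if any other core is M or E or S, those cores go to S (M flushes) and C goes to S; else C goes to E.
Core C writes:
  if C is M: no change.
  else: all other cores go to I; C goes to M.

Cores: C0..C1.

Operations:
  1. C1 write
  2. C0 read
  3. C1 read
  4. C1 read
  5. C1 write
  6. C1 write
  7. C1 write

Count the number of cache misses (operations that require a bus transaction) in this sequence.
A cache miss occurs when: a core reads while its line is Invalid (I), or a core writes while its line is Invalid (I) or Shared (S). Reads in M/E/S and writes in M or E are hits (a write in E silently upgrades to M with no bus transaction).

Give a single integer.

Op 1: C1 write [C1 write: invalidate none -> C1=M] -> [I,M] [MISS #1: write from I]
Op 2: C0 read [C0 read from I: others=['C1=M'] -> C0=S, others downsized to S] -> [S,S] [MISS #2: read from I]
Op 3: C1 read [C1 read: already in S, no change] -> [S,S] [hit: read from S]
Op 4: C1 read [C1 read: already in S, no change] -> [S,S] [hit: read from S]
Op 5: C1 write [C1 write: invalidate ['C0=S'] -> C1=M] -> [I,M] [MISS #3: write from S]
Op 6: C1 write [C1 write: already M (modified), no change] -> [I,M] [hit: write from M]
Op 7: C1 write [C1 write: already M (modified), no change] -> [I,M] [hit: write from M]

Answer: 3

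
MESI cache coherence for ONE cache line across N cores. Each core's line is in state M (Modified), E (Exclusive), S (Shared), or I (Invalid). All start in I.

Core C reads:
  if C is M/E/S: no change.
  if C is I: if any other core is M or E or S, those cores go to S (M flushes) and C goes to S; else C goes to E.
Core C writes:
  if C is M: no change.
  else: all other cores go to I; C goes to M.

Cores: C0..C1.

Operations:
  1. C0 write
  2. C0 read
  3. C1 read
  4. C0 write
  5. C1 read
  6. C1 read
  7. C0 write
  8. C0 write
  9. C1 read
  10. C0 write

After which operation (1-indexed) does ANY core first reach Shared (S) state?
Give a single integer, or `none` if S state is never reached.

Answer: 3

Derivation:
Op 1: C0 write [C0 write: invalidate none -> C0=M] -> [M,I]
Op 2: C0 read [C0 read: already in M, no change] -> [M,I]
Op 3: C1 read [C1 read from I: others=['C0=M'] -> C1=S, others downsized to S] -> [S,S]
  -> First S state at op 3; remaining ops need not be traced.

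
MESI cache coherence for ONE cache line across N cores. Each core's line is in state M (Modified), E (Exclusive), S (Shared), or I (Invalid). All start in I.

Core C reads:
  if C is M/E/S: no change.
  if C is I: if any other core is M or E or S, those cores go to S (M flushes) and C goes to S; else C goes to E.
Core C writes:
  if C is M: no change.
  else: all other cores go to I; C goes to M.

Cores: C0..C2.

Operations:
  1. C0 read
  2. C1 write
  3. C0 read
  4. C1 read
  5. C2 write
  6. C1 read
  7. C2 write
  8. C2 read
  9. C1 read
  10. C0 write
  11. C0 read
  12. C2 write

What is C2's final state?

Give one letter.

Op 1: C0 read [C0 read from I: no other sharers -> C0=E (exclusive)] -> [E,I,I]
Op 2: C1 write [C1 write: invalidate ['C0=E'] -> C1=M] -> [I,M,I]
Op 3: C0 read [C0 read from I: others=['C1=M'] -> C0=S, others downsized to S] -> [S,S,I]
Op 4: C1 read [C1 read: already in S, no change] -> [S,S,I]
Op 5: C2 write [C2 write: invalidate ['C0=S', 'C1=S'] -> C2=M] -> [I,I,M]
Op 6: C1 read [C1 read from I: others=['C2=M'] -> C1=S, others downsized to S] -> [I,S,S]
Op 7: C2 write [C2 write: invalidate ['C1=S'] -> C2=M] -> [I,I,M]
Op 8: C2 read [C2 read: already in M, no change] -> [I,I,M]
Op 9: C1 read [C1 read from I: others=['C2=M'] -> C1=S, others downsized to S] -> [I,S,S]
Op 10: C0 write [C0 write: invalidate ['C1=S', 'C2=S'] -> C0=M] -> [M,I,I]
Op 11: C0 read [C0 read: already in M, no change] -> [M,I,I]
Op 12: C2 write [C2 write: invalidate ['C0=M'] -> C2=M] -> [I,I,M]

Answer: M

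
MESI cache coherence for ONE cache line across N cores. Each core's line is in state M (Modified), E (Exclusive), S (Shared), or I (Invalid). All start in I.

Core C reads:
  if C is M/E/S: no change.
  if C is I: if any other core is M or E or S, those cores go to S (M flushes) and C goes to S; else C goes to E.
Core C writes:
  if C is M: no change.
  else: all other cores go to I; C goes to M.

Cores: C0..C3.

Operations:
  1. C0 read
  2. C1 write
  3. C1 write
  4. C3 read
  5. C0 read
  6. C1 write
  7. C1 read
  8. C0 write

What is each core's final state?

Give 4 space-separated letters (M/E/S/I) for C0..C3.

Answer: M I I I

Derivation:
Op 1: C0 read [C0 read from I: no other sharers -> C0=E (exclusive)] -> [E,I,I,I]
Op 2: C1 write [C1 write: invalidate ['C0=E'] -> C1=M] -> [I,M,I,I]
Op 3: C1 write [C1 write: already M (modified), no change] -> [I,M,I,I]
Op 4: C3 read [C3 read from I: others=['C1=M'] -> C3=S, others downsized to S] -> [I,S,I,S]
Op 5: C0 read [C0 read from I: others=['C1=S', 'C3=S'] -> C0=S, others downsized to S] -> [S,S,I,S]
Op 6: C1 write [C1 write: invalidate ['C0=S', 'C3=S'] -> C1=M] -> [I,M,I,I]
Op 7: C1 read [C1 read: already in M, no change] -> [I,M,I,I]
Op 8: C0 write [C0 write: invalidate ['C1=M'] -> C0=M] -> [M,I,I,I]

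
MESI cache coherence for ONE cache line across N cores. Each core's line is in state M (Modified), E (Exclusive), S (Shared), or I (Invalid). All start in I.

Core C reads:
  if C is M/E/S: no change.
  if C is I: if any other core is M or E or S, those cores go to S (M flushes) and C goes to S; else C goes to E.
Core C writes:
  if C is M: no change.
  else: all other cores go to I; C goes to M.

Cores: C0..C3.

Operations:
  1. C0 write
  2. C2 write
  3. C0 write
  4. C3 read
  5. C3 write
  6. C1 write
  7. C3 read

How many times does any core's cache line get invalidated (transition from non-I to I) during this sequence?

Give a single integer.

Answer: 4

Derivation:
Op 1: C0 write [C0 write: invalidate none -> C0=M] -> [M,I,I,I] (invalidations this op: 0; running total: 0)
Op 2: C2 write [C2 write: invalidate ['C0=M'] -> C2=M] -> [I,I,M,I] (invalidations this op: 1; running total: 1)
Op 3: C0 write [C0 write: invalidate ['C2=M'] -> C0=M] -> [M,I,I,I] (invalidations this op: 1; running total: 2)
Op 4: C3 read [C3 read from I: others=['C0=M'] -> C3=S, others downsized to S] -> [S,I,I,S] (invalidations this op: 0; running total: 2)
Op 5: C3 write [C3 write: invalidate ['C0=S'] -> C3=M] -> [I,I,I,M] (invalidations this op: 1; running total: 3)
Op 6: C1 write [C1 write: invalidate ['C3=M'] -> C1=M] -> [I,M,I,I] (invalidations this op: 1; running total: 4)
Op 7: C3 read [C3 read from I: others=['C1=M'] -> C3=S, others downsized to S] -> [I,S,I,S] (invalidations this op: 0; running total: 4)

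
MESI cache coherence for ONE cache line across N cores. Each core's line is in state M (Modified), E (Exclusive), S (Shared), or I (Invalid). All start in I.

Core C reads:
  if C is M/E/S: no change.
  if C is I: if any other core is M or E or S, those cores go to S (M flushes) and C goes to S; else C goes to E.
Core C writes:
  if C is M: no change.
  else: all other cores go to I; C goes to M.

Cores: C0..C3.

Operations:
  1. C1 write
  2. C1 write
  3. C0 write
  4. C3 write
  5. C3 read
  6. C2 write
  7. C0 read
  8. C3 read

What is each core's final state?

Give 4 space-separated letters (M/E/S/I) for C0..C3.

Answer: S I S S

Derivation:
Op 1: C1 write [C1 write: invalidate none -> C1=M] -> [I,M,I,I]
Op 2: C1 write [C1 write: already M (modified), no change] -> [I,M,I,I]
Op 3: C0 write [C0 write: invalidate ['C1=M'] -> C0=M] -> [M,I,I,I]
Op 4: C3 write [C3 write: invalidate ['C0=M'] -> C3=M] -> [I,I,I,M]
Op 5: C3 read [C3 read: already in M, no change] -> [I,I,I,M]
Op 6: C2 write [C2 write: invalidate ['C3=M'] -> C2=M] -> [I,I,M,I]
Op 7: C0 read [C0 read from I: others=['C2=M'] -> C0=S, others downsized to S] -> [S,I,S,I]
Op 8: C3 read [C3 read from I: others=['C0=S', 'C2=S'] -> C3=S, others downsized to S] -> [S,I,S,S]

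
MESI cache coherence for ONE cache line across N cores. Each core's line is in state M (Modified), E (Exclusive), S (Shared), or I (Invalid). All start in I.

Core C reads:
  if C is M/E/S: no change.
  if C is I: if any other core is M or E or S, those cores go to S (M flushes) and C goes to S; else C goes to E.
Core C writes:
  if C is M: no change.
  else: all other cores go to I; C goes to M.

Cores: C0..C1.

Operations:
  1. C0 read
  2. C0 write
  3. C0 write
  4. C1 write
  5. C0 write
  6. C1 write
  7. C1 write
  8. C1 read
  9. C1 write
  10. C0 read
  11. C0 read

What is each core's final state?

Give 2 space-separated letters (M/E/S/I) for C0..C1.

Op 1: C0 read [C0 read from I: no other sharers -> C0=E (exclusive)] -> [E,I]
Op 2: C0 write [C0 write: invalidate none -> C0=M] -> [M,I]
Op 3: C0 write [C0 write: already M (modified), no change] -> [M,I]
Op 4: C1 write [C1 write: invalidate ['C0=M'] -> C1=M] -> [I,M]
Op 5: C0 write [C0 write: invalidate ['C1=M'] -> C0=M] -> [M,I]
Op 6: C1 write [C1 write: invalidate ['C0=M'] -> C1=M] -> [I,M]
Op 7: C1 write [C1 write: already M (modified), no change] -> [I,M]
Op 8: C1 read [C1 read: already in M, no change] -> [I,M]
Op 9: C1 write [C1 write: already M (modified), no change] -> [I,M]
Op 10: C0 read [C0 read from I: others=['C1=M'] -> C0=S, others downsized to S] -> [S,S]
Op 11: C0 read [C0 read: already in S, no change] -> [S,S]

Answer: S S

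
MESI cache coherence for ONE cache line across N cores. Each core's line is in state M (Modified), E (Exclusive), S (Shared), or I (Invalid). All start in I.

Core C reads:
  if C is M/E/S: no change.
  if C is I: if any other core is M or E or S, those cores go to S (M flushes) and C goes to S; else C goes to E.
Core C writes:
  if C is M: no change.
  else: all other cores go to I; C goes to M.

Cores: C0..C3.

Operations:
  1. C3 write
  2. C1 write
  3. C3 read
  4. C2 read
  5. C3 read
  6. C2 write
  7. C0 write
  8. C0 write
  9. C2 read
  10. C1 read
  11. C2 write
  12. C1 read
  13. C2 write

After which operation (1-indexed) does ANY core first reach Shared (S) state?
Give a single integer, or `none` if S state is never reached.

Op 1: C3 write [C3 write: invalidate none -> C3=M] -> [I,I,I,M]
Op 2: C1 write [C1 write: invalidate ['C3=M'] -> C1=M] -> [I,M,I,I]
Op 3: C3 read [C3 read from I: others=['C1=M'] -> C3=S, others downsized to S] -> [I,S,I,S]
  -> First S state at op 3; remaining ops need not be traced.

Answer: 3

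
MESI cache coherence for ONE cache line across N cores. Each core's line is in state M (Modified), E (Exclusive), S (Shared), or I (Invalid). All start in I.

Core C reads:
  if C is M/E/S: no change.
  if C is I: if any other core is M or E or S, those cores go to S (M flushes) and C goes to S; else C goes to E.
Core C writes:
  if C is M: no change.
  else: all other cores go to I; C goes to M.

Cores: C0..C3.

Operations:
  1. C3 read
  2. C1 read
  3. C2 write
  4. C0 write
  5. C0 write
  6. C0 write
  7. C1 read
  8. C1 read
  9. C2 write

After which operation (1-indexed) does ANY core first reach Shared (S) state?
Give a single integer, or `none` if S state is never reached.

Op 1: C3 read [C3 read from I: no other sharers -> C3=E (exclusive)] -> [I,I,I,E]
Op 2: C1 read [C1 read from I: others=['C3=E'] -> C1=S, others downsized to S] -> [I,S,I,S]
  -> First S state at op 2; remaining ops need not be traced.

Answer: 2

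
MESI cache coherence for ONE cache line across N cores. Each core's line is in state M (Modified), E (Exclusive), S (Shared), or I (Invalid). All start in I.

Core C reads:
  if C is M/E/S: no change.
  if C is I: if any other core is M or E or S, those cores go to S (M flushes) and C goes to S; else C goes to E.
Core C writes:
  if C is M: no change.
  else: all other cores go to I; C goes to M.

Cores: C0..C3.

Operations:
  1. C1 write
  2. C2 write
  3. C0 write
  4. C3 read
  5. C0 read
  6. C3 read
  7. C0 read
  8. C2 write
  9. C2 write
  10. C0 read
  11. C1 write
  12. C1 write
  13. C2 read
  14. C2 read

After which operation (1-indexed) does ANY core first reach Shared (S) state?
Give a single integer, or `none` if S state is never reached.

Op 1: C1 write [C1 write: invalidate none -> C1=M] -> [I,M,I,I]
Op 2: C2 write [C2 write: invalidate ['C1=M'] -> C2=M] -> [I,I,M,I]
Op 3: C0 write [C0 write: invalidate ['C2=M'] -> C0=M] -> [M,I,I,I]
Op 4: C3 read [C3 read from I: others=['C0=M'] -> C3=S, others downsized to S] -> [S,I,I,S]
  -> First S state at op 4; remaining ops need not be traced.

Answer: 4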